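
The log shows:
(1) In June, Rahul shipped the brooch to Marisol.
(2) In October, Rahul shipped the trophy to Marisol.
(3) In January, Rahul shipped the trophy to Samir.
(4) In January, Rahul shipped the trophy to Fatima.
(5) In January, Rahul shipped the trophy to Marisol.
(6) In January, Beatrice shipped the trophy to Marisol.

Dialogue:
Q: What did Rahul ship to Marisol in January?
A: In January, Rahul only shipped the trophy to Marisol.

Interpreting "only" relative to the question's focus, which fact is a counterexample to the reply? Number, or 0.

0

Answering "What did ...?" puts focus on the thing — here, "the trophy".
So "only" ranges over things; the rest (same agent, recipient, setting (Rahul / Marisol / in January)) is presupposed.
No listed fact shares that background with another thing. Nothing contradicts the reply.
(Fact (2) would refute a reading with focus on the setting — but that is not what the question asks.)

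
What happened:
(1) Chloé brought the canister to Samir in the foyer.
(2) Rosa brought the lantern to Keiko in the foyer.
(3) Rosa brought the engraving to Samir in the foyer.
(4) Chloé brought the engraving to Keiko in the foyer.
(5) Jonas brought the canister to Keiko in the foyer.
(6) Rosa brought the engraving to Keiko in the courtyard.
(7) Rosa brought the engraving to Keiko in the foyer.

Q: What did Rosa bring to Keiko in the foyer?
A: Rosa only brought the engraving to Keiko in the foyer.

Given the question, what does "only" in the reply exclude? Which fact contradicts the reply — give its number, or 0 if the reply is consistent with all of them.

The question "What did ...?" targets the thing, so in the reply the focus falls on "the engraving".
So "only" ranges over things; the rest (agent = Rosa, recipient = Keiko, setting = in the foyer) is presupposed.
Fact (2) shares the background with a different thing (the lantern) — counterexample.
(Fact (6) would refute a reading with focus on the setting — but that is not what the question asks.)

2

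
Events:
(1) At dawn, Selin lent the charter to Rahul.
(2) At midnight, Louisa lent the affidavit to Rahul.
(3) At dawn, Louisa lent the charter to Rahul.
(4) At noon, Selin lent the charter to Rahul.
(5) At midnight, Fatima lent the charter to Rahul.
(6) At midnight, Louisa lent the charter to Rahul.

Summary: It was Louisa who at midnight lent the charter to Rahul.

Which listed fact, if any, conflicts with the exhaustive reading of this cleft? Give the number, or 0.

The cleft puts "Louisa" in focus and presupposes the open proposition with the charter as thing and Rahul as recipient and at midnight as setting.
Exhaustivity: Louisa is the only agent satisfying that background.
But fact (5) also has the charter as thing and Rahul as recipient and at midnight as setting, with agent = Fatima — so the exhaustive reading fails.

5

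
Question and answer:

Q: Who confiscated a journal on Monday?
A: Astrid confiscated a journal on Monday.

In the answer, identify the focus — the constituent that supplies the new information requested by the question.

Astrid

The wh-word "who" asks about the subject (agent).
In the answer, "a journal" and "on Monday" are given — repeated from the question.
The constituent filling the subject (agent) gap is "Astrid"; that is the focus and would carry nuclear stress.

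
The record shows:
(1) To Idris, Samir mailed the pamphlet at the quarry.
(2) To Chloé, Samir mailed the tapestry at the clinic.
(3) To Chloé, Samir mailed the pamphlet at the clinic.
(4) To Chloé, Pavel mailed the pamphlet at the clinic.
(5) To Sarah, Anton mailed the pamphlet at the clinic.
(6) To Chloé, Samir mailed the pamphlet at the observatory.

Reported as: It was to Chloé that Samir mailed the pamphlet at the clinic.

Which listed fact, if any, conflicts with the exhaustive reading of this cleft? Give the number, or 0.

Focus of the cleft: "Chloé" (the recipient). Presupposed background: Samir as agent and the pamphlet as thing and at the clinic as setting.
The exhaustive reading says no other recipient fits that background.
No listed fact matches the background with a different recipient. Exhaustivity holds.

0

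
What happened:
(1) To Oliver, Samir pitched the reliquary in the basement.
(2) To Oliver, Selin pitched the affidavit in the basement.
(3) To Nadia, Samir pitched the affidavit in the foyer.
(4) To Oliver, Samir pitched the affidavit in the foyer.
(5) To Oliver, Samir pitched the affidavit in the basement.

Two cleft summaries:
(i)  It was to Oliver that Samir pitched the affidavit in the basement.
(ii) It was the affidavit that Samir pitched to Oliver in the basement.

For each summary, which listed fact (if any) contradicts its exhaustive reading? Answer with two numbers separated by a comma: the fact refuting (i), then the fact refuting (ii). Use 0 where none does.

(i): focus "Oliver". No fact shares same agent, thing, setting (Samir / the affidavit / in the basement) with a different recipient. 0.
(ii): focus "the affidavit". Looking for same agent, recipient, setting (Samir / Oliver / in the basement) with some other thing — fact (1) has the reliquary there. Refuted.

0, 1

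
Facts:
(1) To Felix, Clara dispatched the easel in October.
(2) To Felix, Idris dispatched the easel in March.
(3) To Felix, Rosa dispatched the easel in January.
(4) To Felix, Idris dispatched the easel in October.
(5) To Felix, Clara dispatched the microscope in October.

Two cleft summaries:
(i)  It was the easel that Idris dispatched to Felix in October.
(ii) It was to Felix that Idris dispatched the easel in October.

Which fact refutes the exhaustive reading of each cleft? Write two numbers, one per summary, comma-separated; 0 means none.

(i): focus "the easel". No fact shares same agent, recipient, setting (Idris / Felix / in October) with a different thing. 0.
(ii): focus "Felix". No fact shares same agent, thing, setting (Idris / the easel / in October) with a different recipient. 0.

0, 0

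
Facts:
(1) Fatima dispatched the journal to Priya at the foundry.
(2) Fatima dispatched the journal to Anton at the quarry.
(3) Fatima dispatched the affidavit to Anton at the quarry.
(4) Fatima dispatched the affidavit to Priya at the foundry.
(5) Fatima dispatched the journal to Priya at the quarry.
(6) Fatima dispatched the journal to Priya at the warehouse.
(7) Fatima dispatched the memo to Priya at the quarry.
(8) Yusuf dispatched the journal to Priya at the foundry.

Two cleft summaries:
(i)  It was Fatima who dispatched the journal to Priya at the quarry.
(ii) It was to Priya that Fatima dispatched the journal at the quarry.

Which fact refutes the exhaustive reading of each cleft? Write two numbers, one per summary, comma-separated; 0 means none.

0, 2

(i): focus "Fatima". No fact shares thing = the journal, recipient = Priya, setting = at the quarry with a different agent. 0.
(ii): focus "Priya". Looking for agent = Fatima, thing = the journal, setting = at the quarry with some other recipient — fact (2) has Anton there. Refuted.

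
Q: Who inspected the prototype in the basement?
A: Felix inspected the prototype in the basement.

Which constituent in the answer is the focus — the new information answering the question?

The wh-word "who" asks about the subject (agent).
In the answer, "the prototype" and "in the basement" are given — repeated from the question.
The constituent filling the subject (agent) gap is "Felix"; that is the focus and would carry nuclear stress.

Felix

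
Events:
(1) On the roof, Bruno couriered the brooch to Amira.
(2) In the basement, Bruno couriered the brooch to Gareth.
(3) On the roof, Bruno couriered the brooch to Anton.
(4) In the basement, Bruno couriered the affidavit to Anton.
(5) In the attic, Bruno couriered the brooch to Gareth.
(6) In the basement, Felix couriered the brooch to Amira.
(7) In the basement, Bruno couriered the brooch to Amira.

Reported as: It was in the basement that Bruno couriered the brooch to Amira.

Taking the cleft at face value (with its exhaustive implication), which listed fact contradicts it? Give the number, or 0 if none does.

1

The cleft puts "in the basement" in focus and presupposes the open proposition with same agent, thing, recipient (Bruno / the brooch / Amira).
Exhaustivity: in the basement is the only setting satisfying that background.
Fact (1) shares the background but with setting = on the roof; exhaustivity is violated.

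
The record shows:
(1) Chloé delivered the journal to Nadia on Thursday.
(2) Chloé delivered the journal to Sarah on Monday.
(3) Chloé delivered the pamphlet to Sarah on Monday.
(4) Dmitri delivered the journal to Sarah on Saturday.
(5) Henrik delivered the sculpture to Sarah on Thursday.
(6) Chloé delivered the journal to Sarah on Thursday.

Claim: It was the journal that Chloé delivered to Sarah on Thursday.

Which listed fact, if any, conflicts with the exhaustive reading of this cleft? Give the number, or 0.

The cleft puts "the journal" in focus and presupposes the open proposition with agent = Chloé, recipient = Sarah, setting = on Thursday.
Exhaustivity: the journal is the only thing satisfying that background.
Every other fact differs from the presupposition on some backgrounded slot, so none challenges the exhaustivity.

0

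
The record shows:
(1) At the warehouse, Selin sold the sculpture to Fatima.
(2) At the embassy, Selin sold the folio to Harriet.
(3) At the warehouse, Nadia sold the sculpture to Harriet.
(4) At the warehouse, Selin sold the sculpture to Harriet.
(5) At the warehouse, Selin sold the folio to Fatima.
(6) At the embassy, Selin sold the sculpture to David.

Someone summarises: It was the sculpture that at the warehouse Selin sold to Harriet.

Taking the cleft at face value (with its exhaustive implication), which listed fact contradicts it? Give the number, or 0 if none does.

The cleft puts "the sculpture" in focus and presupposes the open proposition with Selin as agent and Harriet as recipient and at the warehouse as setting.
Exhaustivity: the sculpture is the only thing satisfying that background.
No listed fact matches the background with a different thing. Exhaustivity holds.

0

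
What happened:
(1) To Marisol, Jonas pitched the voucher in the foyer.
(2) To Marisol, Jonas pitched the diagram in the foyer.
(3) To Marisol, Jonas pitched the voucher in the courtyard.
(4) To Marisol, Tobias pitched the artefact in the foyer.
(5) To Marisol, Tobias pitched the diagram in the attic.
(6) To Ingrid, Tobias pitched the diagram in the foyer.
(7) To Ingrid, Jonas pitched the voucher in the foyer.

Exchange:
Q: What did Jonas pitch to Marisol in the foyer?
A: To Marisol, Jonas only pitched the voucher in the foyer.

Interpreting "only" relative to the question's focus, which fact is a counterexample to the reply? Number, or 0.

The question "What did ...?" targets the thing, so in the reply the focus falls on "the voucher".
"Only" then excludes alternative things while the background — agent = Jonas, recipient = Marisol, setting = in the foyer — is held fixed.
Fact (2) shares the background with a different thing (the diagram) — counterexample.
(Fact (3) would refute a reading with focus on the setting — but that is not what the question asks.)

2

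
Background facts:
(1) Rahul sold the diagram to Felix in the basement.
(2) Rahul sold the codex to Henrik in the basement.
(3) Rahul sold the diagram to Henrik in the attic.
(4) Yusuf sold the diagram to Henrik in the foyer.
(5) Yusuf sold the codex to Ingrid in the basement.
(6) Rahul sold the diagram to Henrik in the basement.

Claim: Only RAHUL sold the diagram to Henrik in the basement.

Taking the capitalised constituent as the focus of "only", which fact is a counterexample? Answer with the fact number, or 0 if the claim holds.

Focus (in capitals) is "Rahul" — the agent. "Only" excludes alternative agents while holding fixed same thing, recipient, setting (the diagram / Henrik / in the basement).
Every other fact changes something in the background, not just the agent. Nothing refutes the claim.

0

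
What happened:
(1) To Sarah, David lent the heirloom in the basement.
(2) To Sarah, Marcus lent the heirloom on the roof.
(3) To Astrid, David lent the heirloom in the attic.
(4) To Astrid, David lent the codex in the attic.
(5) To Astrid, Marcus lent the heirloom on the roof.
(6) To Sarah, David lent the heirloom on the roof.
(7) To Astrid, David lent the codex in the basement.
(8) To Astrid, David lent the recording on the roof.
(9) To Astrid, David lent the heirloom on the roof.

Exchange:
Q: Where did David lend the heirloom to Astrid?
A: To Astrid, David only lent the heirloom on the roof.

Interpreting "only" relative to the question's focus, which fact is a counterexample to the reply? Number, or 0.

The question "Where did ...?" targets the setting, so in the reply the focus falls on "on the roof".
So "only" ranges over settings; the rest (same agent, thing, recipient (David / the heirloom / Astrid)) is presupposed.
Fact (3) keeps same agent, thing, recipient (David / the heirloom / Astrid) but has setting = in the attic; that refutes the reply.
(Fact (8) would refute a reading with focus on the thing — but that is not what the question asks.)

3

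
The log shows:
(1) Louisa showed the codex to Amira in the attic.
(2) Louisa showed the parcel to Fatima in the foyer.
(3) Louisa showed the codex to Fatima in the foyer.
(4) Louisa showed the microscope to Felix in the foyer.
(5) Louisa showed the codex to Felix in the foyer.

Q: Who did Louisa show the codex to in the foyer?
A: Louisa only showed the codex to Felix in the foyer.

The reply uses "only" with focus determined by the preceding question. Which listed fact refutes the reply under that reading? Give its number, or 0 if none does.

Answering "Who did ... to ...?" puts focus on the recipient — here, "Felix".
So "only" ranges over recipients; the rest (agent = Louisa, thing = the codex, setting = in the foyer) is presupposed.
Fact (3) keeps agent = Louisa, thing = the codex, setting = in the foyer but has recipient = Fatima; that refutes the reply.
(Fact (4) would refute a reading with focus on the thing — but that is not what the question asks.)

3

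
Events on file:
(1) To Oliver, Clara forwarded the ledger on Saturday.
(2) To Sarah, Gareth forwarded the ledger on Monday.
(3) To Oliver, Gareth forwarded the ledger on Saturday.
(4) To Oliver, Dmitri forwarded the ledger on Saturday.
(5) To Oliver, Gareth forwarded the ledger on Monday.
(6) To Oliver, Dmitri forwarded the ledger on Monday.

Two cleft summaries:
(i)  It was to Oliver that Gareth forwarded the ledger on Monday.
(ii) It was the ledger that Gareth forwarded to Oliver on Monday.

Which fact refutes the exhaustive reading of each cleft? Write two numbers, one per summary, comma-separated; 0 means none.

2, 0

(i): focus "Oliver". Looking for Gareth as agent and the ledger as thing and on Monday as setting with some other recipient — fact (2) has Sarah there. Refuted.
(ii): focus "the ledger". No fact shares Gareth as agent and Oliver as recipient and on Monday as setting with a different thing. 0.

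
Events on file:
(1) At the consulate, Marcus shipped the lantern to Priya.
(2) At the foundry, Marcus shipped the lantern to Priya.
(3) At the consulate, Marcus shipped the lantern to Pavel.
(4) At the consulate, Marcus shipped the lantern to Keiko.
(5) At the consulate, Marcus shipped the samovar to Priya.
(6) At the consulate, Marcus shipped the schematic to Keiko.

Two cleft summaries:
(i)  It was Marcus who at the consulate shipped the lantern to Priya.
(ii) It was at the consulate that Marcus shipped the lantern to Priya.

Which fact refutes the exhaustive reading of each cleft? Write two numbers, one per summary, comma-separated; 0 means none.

(i): focus "Marcus". No fact shares thing = the lantern, recipient = Priya, setting = at the consulate with a different agent. 0.
(ii): focus "at the consulate". Looking for agent = Marcus, thing = the lantern, recipient = Priya with some other setting — fact (2) has at the foundry there. Refuted.

0, 2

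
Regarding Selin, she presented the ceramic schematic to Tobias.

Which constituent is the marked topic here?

Selin

The construction explicitly marks "Selin" as what the sentence is about — the topic.
The remainder of the clause is the comment (what is said about the topic).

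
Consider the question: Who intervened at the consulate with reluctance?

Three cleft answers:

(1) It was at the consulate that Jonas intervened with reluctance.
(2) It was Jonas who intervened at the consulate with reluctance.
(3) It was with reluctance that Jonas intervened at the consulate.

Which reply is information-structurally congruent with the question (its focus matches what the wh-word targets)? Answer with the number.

2

The question word "who" targets the subject (agent).
Option (1) clefts "at the consulate" — the location, not what was asked.
Option (2) clefts "Jonas" — that matches what the question asks about.
Option (3) clefts "with reluctance" — the manner, not what was asked.
So the congruent reply is (2).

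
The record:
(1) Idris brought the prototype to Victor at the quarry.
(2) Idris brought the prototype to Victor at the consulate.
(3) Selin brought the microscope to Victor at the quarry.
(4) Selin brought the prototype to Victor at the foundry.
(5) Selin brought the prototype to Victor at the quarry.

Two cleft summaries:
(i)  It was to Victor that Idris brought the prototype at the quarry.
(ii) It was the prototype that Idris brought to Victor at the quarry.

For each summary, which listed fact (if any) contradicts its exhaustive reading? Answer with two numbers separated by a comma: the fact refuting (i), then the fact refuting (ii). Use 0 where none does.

(i): focus "Victor". No fact shares agent = Idris, thing = the prototype, setting = at the quarry with a different recipient. 0.
(ii): focus "the prototype". No fact shares agent = Idris, recipient = Victor, setting = at the quarry with a different thing. 0.

0, 0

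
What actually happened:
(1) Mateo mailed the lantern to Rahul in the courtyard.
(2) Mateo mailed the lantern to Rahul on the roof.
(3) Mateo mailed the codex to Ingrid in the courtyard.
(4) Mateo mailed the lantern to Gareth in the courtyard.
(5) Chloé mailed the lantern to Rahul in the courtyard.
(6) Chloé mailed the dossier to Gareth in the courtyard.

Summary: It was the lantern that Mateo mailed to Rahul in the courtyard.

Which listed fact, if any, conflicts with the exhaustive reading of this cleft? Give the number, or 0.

Focus of the cleft: "the lantern" (the thing). Presupposed background: same agent, recipient, setting (Mateo / Rahul / in the courtyard).
The exhaustive reading says no other thing fits that background.
No listed fact matches the background with a different thing. Exhaustivity holds.

0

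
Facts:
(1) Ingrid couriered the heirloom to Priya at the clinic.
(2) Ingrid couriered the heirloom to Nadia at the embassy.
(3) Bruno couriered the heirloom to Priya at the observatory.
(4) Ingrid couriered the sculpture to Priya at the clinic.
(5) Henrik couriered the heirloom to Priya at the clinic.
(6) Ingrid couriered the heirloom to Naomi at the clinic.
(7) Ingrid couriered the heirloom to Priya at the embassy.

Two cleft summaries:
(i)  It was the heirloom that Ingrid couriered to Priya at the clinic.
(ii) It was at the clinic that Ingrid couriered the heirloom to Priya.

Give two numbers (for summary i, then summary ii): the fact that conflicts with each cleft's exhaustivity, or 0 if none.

Summary (i) focuses "the heirloom" (the thing); background agent = Ingrid, recipient = Priya, setting = at the clinic. Fact (4) matches that background with thing = the sculpture — refutes (i).
Summary (ii) focuses "at the clinic" (the setting); background agent = Ingrid, thing = the heirloom, recipient = Priya. Fact (7) matches that background with setting = at the embassy — refutes (ii).

4, 7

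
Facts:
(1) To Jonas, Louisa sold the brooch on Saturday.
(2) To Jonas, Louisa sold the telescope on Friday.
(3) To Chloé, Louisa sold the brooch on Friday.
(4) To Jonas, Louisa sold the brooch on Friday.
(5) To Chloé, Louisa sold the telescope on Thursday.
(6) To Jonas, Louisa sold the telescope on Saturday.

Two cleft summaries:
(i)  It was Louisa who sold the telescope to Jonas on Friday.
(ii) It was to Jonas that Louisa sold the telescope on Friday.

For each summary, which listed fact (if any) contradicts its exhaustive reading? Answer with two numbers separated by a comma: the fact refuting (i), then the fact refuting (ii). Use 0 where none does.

Summary (i) focuses "Louisa" (the agent); background the telescope as thing and Jonas as recipient and on Friday as setting. No fact matches that background with a different agent, so 0.
Summary (ii) focuses "Jonas" (the recipient); background Louisa as agent and the telescope as thing and on Friday as setting. No fact matches that background with a different recipient, so 0.

0, 0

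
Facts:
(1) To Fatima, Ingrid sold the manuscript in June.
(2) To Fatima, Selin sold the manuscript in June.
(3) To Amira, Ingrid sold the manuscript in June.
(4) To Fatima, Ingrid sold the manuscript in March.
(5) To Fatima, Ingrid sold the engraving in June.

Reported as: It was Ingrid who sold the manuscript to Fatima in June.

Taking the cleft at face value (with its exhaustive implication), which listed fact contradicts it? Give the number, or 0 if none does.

The cleft puts "Ingrid" in focus and presupposes the open proposition with thing = the manuscript, recipient = Fatima, setting = in June.
Exhaustivity: Ingrid is the only agent satisfying that background.
But fact (2) also has thing = the manuscript, recipient = Fatima, setting = in June, with agent = Selin — so the exhaustive reading fails.

2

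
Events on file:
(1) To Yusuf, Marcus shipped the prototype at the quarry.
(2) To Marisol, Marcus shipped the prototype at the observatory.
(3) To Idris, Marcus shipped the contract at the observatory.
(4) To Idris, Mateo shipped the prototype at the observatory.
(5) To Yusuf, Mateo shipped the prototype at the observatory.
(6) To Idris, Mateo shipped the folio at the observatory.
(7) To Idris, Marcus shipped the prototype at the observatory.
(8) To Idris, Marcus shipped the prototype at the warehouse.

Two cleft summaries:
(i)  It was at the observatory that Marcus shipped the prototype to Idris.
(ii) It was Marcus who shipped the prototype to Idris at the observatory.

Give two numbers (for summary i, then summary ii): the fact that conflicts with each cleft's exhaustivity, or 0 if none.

8, 4

Summary (i) focuses "at the observatory" (the setting); background same agent, thing, recipient (Marcus / the prototype / Idris). Fact (8) matches that background with setting = at the warehouse — refutes (i).
Summary (ii) focuses "Marcus" (the agent); background same thing, recipient, setting (the prototype / Idris / at the observatory). Fact (4) matches that background with agent = Mateo — refutes (ii).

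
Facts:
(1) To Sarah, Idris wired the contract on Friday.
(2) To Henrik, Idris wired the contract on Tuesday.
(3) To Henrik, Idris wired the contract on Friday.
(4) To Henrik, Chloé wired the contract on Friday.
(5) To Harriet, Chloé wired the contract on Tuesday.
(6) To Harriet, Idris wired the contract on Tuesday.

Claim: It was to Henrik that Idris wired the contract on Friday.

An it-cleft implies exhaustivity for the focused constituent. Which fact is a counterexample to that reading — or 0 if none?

The cleft puts "Henrik" in focus and presupposes the open proposition with same agent, thing, setting (Idris / the contract / on Friday).
The exhaustive reading says no other recipient fits that background.
Fact (1) shares the background but with recipient = Sarah; exhaustivity is violated.

1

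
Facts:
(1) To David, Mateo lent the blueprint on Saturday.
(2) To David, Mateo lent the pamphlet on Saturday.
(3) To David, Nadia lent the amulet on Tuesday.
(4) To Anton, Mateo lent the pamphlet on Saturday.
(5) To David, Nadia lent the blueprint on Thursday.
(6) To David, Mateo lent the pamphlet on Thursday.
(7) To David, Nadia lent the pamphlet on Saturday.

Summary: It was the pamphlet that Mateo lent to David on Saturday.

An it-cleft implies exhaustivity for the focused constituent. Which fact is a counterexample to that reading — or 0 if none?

The cleft puts "the pamphlet" in focus and presupposes the open proposition with Mateo as agent and David as recipient and on Saturday as setting.
The exhaustive reading says no other thing fits that background.
But fact (1) also has Mateo as agent and David as recipient and on Saturday as setting, with thing = the blueprint — so the exhaustive reading fails.

1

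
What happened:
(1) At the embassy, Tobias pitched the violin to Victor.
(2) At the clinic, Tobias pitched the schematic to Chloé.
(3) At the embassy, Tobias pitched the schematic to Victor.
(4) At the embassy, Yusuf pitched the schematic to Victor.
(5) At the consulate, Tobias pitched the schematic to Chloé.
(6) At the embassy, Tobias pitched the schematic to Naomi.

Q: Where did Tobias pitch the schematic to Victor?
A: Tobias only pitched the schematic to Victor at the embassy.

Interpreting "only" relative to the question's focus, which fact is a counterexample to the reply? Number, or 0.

0

The question "Where did ...?" targets the setting, so in the reply the focus falls on "at the embassy".
"Only" then excludes alternative settings while the background — agent = Tobias, thing = the schematic, recipient = Victor — is held fixed.
No listed fact shares that background with another setting. Nothing contradicts the reply.
(Fact (6) would refute a reading with focus on the recipient — but that is not what the question asks.)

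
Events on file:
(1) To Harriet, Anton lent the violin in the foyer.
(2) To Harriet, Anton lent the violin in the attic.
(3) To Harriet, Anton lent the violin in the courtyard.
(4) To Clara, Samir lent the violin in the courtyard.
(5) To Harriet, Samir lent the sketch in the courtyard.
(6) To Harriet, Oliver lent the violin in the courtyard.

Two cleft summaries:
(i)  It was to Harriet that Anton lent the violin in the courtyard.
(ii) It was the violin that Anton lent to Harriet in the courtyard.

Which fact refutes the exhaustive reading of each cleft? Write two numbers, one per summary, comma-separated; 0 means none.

0, 0

(i): focus "Harriet". No fact shares agent = Anton, thing = the violin, setting = in the courtyard with a different recipient. 0.
(ii): focus "the violin". No fact shares agent = Anton, recipient = Harriet, setting = in the courtyard with a different thing. 0.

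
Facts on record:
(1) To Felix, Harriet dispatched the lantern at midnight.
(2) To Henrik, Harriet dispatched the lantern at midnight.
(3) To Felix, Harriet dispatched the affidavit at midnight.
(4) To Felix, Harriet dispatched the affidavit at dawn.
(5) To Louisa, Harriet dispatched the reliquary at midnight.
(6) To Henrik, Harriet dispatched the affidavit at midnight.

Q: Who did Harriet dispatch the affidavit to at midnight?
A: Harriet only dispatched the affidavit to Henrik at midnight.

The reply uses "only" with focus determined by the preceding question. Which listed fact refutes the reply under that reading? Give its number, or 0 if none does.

3

The question "Who did ... to ...?" targets the recipient, so in the reply the focus falls on "Henrik".
So "only" ranges over recipients; the rest (same agent, thing, setting (Harriet / the affidavit / at midnight)) is presupposed.
Fact (3) keeps same agent, thing, setting (Harriet / the affidavit / at midnight) but has recipient = Felix; that refutes the reply.
(Fact (2) would refute a reading with focus on the thing — but that is not what the question asks.)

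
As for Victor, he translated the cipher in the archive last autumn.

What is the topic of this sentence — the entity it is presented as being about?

Victor

The construction explicitly marks "Victor" as what the sentence is about — the topic.
The remainder of the clause is the comment (what is said about the topic).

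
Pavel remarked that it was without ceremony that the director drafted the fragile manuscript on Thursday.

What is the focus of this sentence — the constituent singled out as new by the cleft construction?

without ceremony

In an it-cleft "It was X that/who ...", the clefted constituent X is the focus; the that/who-clause expresses the presupposed open proposition.
Here the focus is "without ceremony". The backgrounded (presupposed) material includes "the director", "the fragile manuscript" and "on Thursday".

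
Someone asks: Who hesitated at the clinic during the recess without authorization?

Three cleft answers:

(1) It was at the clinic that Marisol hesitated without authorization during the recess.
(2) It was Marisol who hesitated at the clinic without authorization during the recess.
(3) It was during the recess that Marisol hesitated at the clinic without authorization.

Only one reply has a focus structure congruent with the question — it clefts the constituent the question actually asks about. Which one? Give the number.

The question word "who" targets the subject (agent).
Option (1) clefts "at the clinic" — the location, not what was asked.
Option (2) clefts "Marisol" — that matches what the question asks about.
Option (3) clefts "during the recess" — the time, not what was asked.
So the congruent reply is (2).

2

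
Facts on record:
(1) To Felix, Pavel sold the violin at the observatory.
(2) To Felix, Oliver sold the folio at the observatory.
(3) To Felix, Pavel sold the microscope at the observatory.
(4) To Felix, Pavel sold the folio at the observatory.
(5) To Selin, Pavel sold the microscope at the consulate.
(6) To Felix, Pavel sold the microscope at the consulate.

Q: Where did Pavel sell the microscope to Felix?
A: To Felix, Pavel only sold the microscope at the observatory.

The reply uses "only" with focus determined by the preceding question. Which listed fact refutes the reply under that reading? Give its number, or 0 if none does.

6

Answering "Where did ...?" puts focus on the setting — here, "at the observatory".
"Only" then excludes alternative settings while the background — Pavel as agent and the microscope as thing and Felix as recipient — is held fixed.
Fact (6) keeps Pavel as agent and the microscope as thing and Felix as recipient but has setting = at the consulate; that refutes the reply.
(Fact (1) would refute a reading with focus on the thing — but that is not what the question asks.)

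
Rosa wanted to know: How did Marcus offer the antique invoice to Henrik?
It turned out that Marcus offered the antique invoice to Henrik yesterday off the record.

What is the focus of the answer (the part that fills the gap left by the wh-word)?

off the record

The wh-word "how" asks about the manner.
In the answer, "Marcus", "the antique invoice" and "to Henrik" are given — repeated from the question.
"yesterday" is also new, but it specifies the time, which is not what the question asks about — so it is not the focus.
The constituent filling the manner gap is "off the record"; that is the focus.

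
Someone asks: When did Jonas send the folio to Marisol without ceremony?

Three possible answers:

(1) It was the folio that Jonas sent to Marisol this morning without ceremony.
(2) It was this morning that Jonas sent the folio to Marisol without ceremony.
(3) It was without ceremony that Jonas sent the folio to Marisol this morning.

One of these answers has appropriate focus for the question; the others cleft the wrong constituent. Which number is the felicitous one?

The question word "when" targets the time.
Option (1) clefts "the folio" — the direct object, not what was asked.
Option (2) clefts "this morning" — that matches what the question asks about.
Option (3) clefts "without ceremony" — the manner, not what was asked.
So the congruent reply is (2).

2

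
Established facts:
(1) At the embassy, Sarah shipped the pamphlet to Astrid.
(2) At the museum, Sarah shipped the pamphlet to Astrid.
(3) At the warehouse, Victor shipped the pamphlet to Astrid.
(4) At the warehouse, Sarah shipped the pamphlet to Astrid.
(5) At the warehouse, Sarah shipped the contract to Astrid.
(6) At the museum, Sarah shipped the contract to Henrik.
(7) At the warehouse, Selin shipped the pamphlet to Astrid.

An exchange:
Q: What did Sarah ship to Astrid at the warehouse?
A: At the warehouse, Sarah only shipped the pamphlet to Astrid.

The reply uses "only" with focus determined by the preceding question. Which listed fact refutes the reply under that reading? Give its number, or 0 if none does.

Answering "What did ...?" puts focus on the thing — here, "the pamphlet".
"Only" then excludes alternative things while the background — Sarah as agent and Astrid as recipient and at the warehouse as setting — is held fixed.
Fact (5) shares the background with a different thing (the contract) — counterexample.
(Fact (1) would refute a reading with focus on the setting — but that is not what the question asks.)

5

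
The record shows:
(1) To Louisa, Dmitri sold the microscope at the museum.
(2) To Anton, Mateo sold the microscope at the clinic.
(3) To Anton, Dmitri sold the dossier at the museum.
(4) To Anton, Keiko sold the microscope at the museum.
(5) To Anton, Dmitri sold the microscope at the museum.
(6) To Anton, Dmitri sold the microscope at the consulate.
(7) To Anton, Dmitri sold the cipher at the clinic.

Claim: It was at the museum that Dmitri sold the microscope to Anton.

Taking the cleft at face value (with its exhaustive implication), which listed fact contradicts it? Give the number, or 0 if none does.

Focus of the cleft: "at the museum" (the setting). Presupposed background: agent = Dmitri, thing = the microscope, recipient = Anton.
Exhaustivity: at the museum is the only setting satisfying that background.
But fact (6) also has agent = Dmitri, thing = the microscope, recipient = Anton, with setting = at the consulate — so the exhaustive reading fails.

6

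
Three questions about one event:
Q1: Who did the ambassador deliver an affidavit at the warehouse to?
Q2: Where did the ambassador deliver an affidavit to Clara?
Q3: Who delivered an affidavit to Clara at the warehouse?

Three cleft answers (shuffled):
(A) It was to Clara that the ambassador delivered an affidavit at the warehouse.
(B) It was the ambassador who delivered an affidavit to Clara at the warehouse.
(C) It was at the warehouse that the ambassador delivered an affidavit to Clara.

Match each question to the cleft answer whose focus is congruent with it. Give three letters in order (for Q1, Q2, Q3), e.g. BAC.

Q1 asks about the recipient; cleft (A) focuses "to Clara", which is the recipient — so Q1 → A.
Q2 asks about the location; cleft (C) focuses "at the warehouse", which is the location — so Q2 → C.
Q3 asks about the subject (agent); cleft (B) focuses "the ambassador", which is the subject (agent) — so Q3 → B.
Mapping: Q1→A, Q2→C, Q3→B.

ACB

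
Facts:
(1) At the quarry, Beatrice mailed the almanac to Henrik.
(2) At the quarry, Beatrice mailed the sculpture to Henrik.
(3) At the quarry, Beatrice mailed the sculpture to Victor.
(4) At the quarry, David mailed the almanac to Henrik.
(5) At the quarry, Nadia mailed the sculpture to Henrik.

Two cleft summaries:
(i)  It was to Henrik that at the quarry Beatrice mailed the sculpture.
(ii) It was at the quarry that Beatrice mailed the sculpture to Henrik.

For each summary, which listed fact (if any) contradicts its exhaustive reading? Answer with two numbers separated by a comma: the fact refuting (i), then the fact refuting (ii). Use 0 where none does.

Summary (i) focuses "Henrik" (the recipient); background same agent, thing, setting (Beatrice / the sculpture / at the quarry). Fact (3) matches that background with recipient = Victor — refutes (i).
Summary (ii) focuses "at the quarry" (the setting); background same agent, thing, recipient (Beatrice / the sculpture / Henrik). No fact matches that background with a different setting, so 0.

3, 0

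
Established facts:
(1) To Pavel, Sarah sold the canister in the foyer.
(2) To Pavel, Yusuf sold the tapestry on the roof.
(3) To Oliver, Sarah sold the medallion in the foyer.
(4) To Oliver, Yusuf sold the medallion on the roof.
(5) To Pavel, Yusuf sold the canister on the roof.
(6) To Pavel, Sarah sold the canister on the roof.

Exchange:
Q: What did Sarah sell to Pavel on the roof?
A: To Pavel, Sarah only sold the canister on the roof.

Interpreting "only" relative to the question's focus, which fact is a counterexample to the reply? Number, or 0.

0

The question "What did ...?" targets the thing, so in the reply the focus falls on "the canister".
So "only" ranges over things; the rest (agent = Sarah, recipient = Pavel, setting = on the roof) is presupposed.
No listed fact shares that background with another thing. Nothing contradicts the reply.
(Fact (1) would refute a reading with focus on the setting — but that is not what the question asks.)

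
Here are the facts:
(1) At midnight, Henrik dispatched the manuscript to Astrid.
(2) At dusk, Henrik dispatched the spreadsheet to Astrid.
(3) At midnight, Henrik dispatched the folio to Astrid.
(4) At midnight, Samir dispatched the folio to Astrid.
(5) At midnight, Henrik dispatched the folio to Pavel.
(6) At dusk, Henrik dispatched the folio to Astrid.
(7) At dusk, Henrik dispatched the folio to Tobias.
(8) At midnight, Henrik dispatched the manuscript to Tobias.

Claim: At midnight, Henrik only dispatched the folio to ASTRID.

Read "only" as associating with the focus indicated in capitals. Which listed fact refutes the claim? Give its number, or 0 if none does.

The capitals mark "Astrid" as focus. So "only" rules out other recipients, with the rest (Henrik as agent and the folio as thing and at midnight as setting) as background.
Fact (5) matches on Henrik as agent and the folio as thing and at midnight as setting, but has recipient = Pavel instead. That refutes the claim.

5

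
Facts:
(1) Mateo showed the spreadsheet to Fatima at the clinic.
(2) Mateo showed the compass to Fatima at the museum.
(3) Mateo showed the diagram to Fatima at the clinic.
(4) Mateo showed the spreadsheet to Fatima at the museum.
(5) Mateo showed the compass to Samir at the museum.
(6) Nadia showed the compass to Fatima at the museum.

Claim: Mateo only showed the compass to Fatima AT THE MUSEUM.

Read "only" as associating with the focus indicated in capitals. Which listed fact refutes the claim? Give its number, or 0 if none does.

0

The capitals mark "at the museum" as focus. So "only" rules out other settings, with the rest (Mateo as agent and the compass as thing and Fatima as recipient) as background.
No fact matches Mateo as agent and the compass as thing and Fatima as recipient with a different setting — every other fact differs on at least one backgrounded slot. So no fact refutes it.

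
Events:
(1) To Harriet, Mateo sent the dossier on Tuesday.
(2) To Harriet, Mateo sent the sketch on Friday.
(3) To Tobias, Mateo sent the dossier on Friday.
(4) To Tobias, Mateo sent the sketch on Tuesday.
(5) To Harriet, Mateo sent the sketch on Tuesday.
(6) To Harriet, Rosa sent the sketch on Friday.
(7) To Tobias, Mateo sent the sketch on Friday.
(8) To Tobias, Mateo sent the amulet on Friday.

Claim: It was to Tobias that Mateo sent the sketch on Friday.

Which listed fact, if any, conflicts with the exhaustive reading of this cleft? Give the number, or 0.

2

Focus of the cleft: "Tobias" (the recipient). Presupposed background: same agent, thing, setting (Mateo / the sketch / on Friday).
Exhaustivity: Tobias is the only recipient satisfying that background.
But fact (2) also has same agent, thing, setting (Mateo / the sketch / on Friday), with recipient = Harriet — so the exhaustive reading fails.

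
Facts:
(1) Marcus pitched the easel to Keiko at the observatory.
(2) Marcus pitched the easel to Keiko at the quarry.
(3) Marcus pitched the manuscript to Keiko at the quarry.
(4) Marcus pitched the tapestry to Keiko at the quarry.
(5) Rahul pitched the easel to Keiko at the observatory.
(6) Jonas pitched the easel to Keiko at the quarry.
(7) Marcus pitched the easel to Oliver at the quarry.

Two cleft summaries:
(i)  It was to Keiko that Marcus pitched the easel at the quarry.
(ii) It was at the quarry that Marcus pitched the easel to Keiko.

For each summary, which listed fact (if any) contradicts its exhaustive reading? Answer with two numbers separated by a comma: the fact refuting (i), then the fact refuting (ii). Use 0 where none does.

7, 1

(i): focus "Keiko". Looking for agent = Marcus, thing = the easel, setting = at the quarry with some other recipient — fact (7) has Oliver there. Refuted.
(ii): focus "at the quarry". Looking for agent = Marcus, thing = the easel, recipient = Keiko with some other setting — fact (1) has at the observatory there. Refuted.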